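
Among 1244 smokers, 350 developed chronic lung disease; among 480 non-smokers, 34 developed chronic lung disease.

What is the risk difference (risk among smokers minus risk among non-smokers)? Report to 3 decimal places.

0.211

risk, smokers = 350/1244 = 0.2814
risk, non-smokers = 34/480 = 0.0708
risk difference = 0.2814 − 0.0708 = 0.211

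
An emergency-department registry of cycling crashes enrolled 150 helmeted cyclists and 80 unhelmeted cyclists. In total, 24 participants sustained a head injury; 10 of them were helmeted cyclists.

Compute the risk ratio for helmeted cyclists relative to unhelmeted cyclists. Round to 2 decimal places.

helmeted cyclists without the outcome: 150 − 10 = 140
unhelmeted cyclists with the outcome: 24 − 10 = 14
unhelmeted cyclists without the outcome: 80 − 14 = 66
risk, helmeted cyclists = 10/150 = 0.0667
risk, unhelmeted cyclists = 14/80 = 0.1750
RR = 0.0667 / 0.1750 = 0.38

0.38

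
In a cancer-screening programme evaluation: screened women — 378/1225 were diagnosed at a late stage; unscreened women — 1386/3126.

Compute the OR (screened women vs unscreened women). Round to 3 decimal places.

OR = (378 × 1740) / (847 × 1386) = 657720/1173942 ≈ 0.560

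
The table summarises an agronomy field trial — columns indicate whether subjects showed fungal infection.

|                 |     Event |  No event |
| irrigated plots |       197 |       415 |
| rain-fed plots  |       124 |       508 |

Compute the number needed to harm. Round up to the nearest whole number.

NNH ≈ 8

risk, irrigated plots = 197/612 = 0.321895
risk, rain-fed plots = 124/632 = 0.196203
absolute risk difference = 0.125693
1 / 0.125693 = 7.956 → round up → 8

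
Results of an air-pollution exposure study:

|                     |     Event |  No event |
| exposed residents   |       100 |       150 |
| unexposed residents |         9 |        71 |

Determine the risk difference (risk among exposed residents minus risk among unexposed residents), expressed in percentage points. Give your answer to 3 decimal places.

RD = 28.750

risk, exposed residents = 100/250 = 0.4000
risk, unexposed residents = 9/80 = 0.1125
risk difference = 0.4000 − 0.1125 = 0.2875 → 28.750 percentage points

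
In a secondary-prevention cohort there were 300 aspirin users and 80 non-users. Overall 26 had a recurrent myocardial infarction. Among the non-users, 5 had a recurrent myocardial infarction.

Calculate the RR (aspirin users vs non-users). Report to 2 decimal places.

1.12

aspirin users with the outcome: 26 − 5 = 21
aspirin users without the outcome: 300 − 21 = 279
non-users without the outcome: 80 − 5 = 75
risk, aspirin users = 21/300 = 0.0700
risk, non-users = 5/80 = 0.0625
RR = 0.0700 / 0.0625 = 1.12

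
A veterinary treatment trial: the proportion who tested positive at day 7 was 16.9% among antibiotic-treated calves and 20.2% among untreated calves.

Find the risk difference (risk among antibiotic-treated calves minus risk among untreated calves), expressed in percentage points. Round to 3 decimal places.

risk difference = 0.1690 − 0.2020 = -0.0330 → -3.300 percentage points

RD: -3.300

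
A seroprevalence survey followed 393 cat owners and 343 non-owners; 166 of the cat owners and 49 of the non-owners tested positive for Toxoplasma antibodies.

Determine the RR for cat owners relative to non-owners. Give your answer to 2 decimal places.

risk, cat owners = 166/393 = 0.4224
risk, non-owners = 49/343 = 0.1429
RR = 0.4224 / 0.1429 = 2.96

2.96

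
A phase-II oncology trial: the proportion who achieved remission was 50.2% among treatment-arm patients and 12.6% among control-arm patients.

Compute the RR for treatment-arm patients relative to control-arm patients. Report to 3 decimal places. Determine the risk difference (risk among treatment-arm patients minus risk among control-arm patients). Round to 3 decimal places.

RR = 0.5020 / 0.1260 = 3.984
risk difference = 0.5020 − 0.1260 = 0.376

RR = 3.984; RD = 0.376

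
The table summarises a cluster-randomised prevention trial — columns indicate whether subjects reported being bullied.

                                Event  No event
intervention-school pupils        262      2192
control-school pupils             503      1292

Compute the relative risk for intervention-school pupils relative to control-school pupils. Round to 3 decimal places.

risk, intervention-school pupils = 262/2454 = 0.1068
risk, control-school pupils = 503/1795 = 0.2802
RR = 0.1068 / 0.2802 = 0.381

RR = 0.381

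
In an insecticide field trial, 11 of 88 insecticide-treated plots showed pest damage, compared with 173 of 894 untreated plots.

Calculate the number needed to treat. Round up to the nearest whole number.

risk, insecticide-treated plots = 11/88 = 0.125000
risk, untreated plots = 173/894 = 0.193512
absolute risk difference = 0.068512
1 / 0.068512 = 14.596 → round up → 15

15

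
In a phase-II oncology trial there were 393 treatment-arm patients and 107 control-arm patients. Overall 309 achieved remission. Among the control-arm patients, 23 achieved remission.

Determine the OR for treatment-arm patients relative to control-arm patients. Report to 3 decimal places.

treatment-arm patients with the outcome: 309 − 23 = 286
treatment-arm patients without the outcome: 393 − 286 = 107
control-arm patients without the outcome: 107 − 23 = 84
odds, treatment-arm patients = 286/107 = 2.6729
odds, control-arm patients = 23/84 = 0.2738
OR = 2.6729 / 0.2738 = 9.762

9.762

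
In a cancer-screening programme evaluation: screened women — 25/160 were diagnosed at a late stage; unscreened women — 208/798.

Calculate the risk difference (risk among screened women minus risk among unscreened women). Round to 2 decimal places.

risk, screened women = 25/160 = 0.1562
risk, unscreened women = 208/798 = 0.2607
risk difference = 0.1562 − 0.2607 = -0.10

-0.10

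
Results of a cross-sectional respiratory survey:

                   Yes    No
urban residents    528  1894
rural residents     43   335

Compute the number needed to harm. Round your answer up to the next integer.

risk, urban residents = 528/2422 = 0.218002
risk, rural residents = 43/378 = 0.113757
absolute risk difference = 0.104245
1 / 0.104245 = 9.593 → round up → 10

10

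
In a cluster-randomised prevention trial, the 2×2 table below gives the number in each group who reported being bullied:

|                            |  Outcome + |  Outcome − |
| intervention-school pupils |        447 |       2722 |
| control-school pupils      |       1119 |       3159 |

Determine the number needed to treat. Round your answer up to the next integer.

9

risk, intervention-school pupils = 447/3169 = 0.141054
risk, control-school pupils = 1119/4278 = 0.261571
absolute risk difference = 0.120517
1 / 0.120517 = 8.298 → round up → 9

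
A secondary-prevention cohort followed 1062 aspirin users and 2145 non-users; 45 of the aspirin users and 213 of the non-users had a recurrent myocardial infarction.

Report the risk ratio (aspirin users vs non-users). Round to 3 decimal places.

risk, aspirin users = 45/1062 = 0.04237
risk, non-users = 213/2145 = 0.09930
RR = 0.04237 / 0.09930 = 0.427

0.427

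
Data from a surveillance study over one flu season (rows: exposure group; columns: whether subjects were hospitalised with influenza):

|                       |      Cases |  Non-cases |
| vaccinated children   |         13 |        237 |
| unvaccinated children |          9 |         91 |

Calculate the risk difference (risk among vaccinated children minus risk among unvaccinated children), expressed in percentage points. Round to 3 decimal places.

risk, vaccinated children = 13/250 = 0.0520
risk, unvaccinated children = 9/100 = 0.0900
risk difference = 0.0520 − 0.0900 = -0.0380 → -3.800 percentage points

RD = -3.800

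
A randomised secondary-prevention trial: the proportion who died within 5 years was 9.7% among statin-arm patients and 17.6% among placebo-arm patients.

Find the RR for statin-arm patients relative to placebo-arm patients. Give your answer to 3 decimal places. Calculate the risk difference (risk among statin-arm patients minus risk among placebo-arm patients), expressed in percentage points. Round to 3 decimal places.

RR = 0.551; RD = -7.900

RR = 0.0970 / 0.1760 = 0.551
risk difference = 0.0970 − 0.1760 = -0.0790 → -7.900 percentage points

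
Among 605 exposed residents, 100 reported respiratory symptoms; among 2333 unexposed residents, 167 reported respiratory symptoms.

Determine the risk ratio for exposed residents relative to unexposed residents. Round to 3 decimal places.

risk, exposed residents = 100/605 = 0.1653
risk, unexposed residents = 167/2333 = 0.0716
RR = 0.1653 / 0.0716 = 2.309

2.309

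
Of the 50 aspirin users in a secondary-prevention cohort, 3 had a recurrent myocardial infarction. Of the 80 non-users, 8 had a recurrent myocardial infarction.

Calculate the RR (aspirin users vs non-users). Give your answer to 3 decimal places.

risk, aspirin users = 3/50 = 0.0600
risk, non-users = 8/80 = 0.1000
RR = 0.0600 / 0.1000 = 0.600

0.600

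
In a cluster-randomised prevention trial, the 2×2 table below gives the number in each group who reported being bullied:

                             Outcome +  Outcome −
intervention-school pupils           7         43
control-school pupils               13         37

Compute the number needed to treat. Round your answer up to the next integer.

9

risk, intervention-school pupils = 7/50 = 0.140000
risk, control-school pupils = 13/50 = 0.260000
absolute risk difference = 0.120000
1 / 0.120000 = 8.333 → round up → 9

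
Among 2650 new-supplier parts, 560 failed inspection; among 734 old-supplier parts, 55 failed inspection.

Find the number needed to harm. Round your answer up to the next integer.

risk, new-supplier parts = 560/2650 = 0.211321
risk, old-supplier parts = 55/734 = 0.074932
absolute risk difference = 0.136389
1 / 0.136389 = 7.332 → round up → 8

NNH: 8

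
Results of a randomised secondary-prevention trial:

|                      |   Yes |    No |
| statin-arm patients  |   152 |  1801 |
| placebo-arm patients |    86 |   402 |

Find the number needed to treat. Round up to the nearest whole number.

11

risk, statin-arm patients = 152/1953 = 0.077829
risk, placebo-arm patients = 86/488 = 0.176230
absolute risk difference = 0.098401
1 / 0.098401 = 10.162 → round up → 11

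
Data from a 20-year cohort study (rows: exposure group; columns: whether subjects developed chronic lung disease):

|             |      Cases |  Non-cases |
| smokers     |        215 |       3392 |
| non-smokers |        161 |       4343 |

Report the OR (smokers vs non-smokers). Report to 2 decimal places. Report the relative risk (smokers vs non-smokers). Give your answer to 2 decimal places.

odds, smokers = 215/3392 = 0.06338
odds, non-smokers = 161/4343 = 0.03707
OR = 0.06338 / 0.03707 = 1.71
risk, smokers = 215/3607 = 0.05961
risk, non-smokers = 161/4504 = 0.03575
RR = 0.05961 / 0.03575 = 1.67

OR = 1.71; RR = 1.67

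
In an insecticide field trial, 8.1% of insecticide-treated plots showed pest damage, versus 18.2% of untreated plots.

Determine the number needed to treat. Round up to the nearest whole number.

absolute risk difference = 0.101000
1 / 0.101000 = 9.901 → round up → 10

NNT = 10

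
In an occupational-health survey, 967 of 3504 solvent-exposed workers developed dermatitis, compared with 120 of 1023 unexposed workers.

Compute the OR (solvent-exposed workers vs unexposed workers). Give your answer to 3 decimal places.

odds, solvent-exposed workers = 967/2537 = 0.3812
odds, unexposed workers = 120/903 = 0.1329
OR = 0.3812 / 0.1329 = 2.868

2.868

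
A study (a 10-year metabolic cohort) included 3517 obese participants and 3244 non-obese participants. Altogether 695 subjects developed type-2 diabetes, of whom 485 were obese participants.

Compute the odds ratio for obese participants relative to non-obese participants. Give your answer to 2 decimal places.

obese participants without the outcome: 3517 − 485 = 3032
non-obese participants with the outcome: 695 − 485 = 210
non-obese participants without the outcome: 3244 − 210 = 3034
OR = (485 × 3034) / (3032 × 210) = 1471490/636720 ≈ 2.31

2.31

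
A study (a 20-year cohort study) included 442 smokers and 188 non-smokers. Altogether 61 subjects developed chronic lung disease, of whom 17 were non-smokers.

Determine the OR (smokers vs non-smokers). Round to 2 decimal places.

smokers with the outcome: 61 − 17 = 44
smokers without the outcome: 442 − 44 = 398
non-smokers without the outcome: 188 − 17 = 171
odds, smokers = 44/398 = 0.1106
odds, non-smokers = 17/171 = 0.0994
OR = 0.1106 / 0.0994 = 1.11

OR = 1.11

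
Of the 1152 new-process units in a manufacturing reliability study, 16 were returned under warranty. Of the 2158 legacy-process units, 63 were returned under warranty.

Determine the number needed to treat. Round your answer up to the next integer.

risk, new-process units = 16/1152 = 0.013889
risk, legacy-process units = 63/2158 = 0.029194
absolute risk difference = 0.015305
1 / 0.015305 = 65.338 → round up → 66

NNT = 66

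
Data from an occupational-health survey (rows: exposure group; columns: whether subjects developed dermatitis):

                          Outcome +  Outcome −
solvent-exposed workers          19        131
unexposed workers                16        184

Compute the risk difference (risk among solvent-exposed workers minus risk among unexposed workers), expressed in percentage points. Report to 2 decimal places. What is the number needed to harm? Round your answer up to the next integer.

RD = 4.67; NNH = 22

risk, solvent-exposed workers = 19/150 = 0.1267
risk, unexposed workers = 16/200 = 0.0800
risk difference = 0.1267 − 0.0800 = 0.0467 → 4.67 percentage points
absolute risk difference = 0.046667
1 / 0.046667 = 21.428 → round up → 22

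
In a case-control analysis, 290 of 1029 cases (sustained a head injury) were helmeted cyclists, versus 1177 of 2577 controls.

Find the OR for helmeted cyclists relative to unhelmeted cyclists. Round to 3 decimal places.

OR = (290 × 1400) / (1177 × 739) = 406000/869803 ≈ 0.467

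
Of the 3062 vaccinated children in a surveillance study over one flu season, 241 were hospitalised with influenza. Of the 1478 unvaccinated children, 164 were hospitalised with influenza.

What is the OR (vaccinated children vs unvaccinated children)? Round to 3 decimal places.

OR = (241 × 1314) / (2821 × 164) = 316674/462644 ≈ 0.684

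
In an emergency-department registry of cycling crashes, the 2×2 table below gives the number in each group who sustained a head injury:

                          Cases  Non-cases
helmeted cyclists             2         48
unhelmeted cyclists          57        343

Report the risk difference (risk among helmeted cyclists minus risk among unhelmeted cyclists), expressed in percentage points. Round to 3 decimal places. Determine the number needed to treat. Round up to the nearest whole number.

RD = -10.250; NNT = 10

risk, helmeted cyclists = 2/50 = 0.04000
risk, unhelmeted cyclists = 57/400 = 0.14250
risk difference = 0.04000 − 0.14250 = -0.10250 → -10.250 percentage points
absolute risk difference = 0.102500
1 / 0.102500 = 9.756 → round up → 10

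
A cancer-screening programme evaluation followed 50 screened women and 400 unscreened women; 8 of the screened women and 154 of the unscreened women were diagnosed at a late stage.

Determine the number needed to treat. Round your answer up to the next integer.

5

risk, screened women = 8/50 = 0.160000
risk, unscreened women = 154/400 = 0.385000
absolute risk difference = 0.225000
1 / 0.225000 = 4.444 → round up → 5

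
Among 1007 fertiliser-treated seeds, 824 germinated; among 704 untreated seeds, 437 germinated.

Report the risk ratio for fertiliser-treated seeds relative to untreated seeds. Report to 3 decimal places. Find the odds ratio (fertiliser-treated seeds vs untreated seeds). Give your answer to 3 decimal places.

risk, fertiliser-treated seeds = 824/1007 = 0.8183
risk, untreated seeds = 437/704 = 0.6207
RR = 0.8183 / 0.6207 = 1.318
OR = (824 × 267) / (183 × 437) = 220008/79971 ≈ 2.751

RR = 1.318; OR = 2.751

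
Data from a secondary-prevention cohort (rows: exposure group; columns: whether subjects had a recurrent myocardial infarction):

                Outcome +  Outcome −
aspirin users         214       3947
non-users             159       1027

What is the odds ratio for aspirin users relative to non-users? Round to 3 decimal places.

OR = (214 × 1027) / (3947 × 159) = 219778/627573 ≈ 0.350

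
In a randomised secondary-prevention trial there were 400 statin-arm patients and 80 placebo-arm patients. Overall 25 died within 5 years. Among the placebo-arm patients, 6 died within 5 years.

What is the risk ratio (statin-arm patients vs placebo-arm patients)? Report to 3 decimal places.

RR ≈ 0.633

statin-arm patients with the outcome: 25 − 6 = 19
statin-arm patients without the outcome: 400 − 19 = 381
placebo-arm patients without the outcome: 80 − 6 = 74
risk, statin-arm patients = 19/400 = 0.04750
risk, placebo-arm patients = 6/80 = 0.07500
RR = 0.04750 / 0.07500 = 0.633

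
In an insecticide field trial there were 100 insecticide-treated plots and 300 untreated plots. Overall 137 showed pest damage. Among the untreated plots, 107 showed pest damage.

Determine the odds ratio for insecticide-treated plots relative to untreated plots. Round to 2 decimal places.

insecticide-treated plots with the outcome: 137 − 107 = 30
insecticide-treated plots without the outcome: 100 − 30 = 70
untreated plots without the outcome: 300 − 107 = 193
odds, insecticide-treated plots = 30/70 = 0.4286
odds, untreated plots = 107/193 = 0.5544
OR = 0.4286 / 0.5544 = 0.77

OR = 0.77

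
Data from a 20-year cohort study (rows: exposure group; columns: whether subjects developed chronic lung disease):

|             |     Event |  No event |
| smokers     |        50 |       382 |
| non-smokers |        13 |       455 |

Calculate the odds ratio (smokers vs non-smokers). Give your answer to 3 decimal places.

OR = (50 × 455) / (382 × 13) = 22750/4966 ≈ 4.581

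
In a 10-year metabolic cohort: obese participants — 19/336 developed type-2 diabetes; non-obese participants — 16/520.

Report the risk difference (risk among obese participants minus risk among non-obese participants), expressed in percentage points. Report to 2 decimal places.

risk, obese participants = 19/336 = 0.05655
risk, non-obese participants = 16/520 = 0.03077
risk difference = 0.05655 − 0.03077 = 0.02578 → 2.58 percentage points

2.58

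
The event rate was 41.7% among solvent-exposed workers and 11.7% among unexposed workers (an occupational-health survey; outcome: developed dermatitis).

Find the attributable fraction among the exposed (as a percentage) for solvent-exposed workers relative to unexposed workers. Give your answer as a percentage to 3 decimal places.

AR% = (0.4170 − 0.1170) / 0.4170 = 0.7194 → 71.942%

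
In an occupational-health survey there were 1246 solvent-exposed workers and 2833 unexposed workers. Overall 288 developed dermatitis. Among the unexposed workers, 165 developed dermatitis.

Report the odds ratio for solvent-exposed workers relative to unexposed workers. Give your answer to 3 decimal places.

OR = 1.771

solvent-exposed workers with the outcome: 288 − 165 = 123
solvent-exposed workers without the outcome: 1246 − 123 = 1123
unexposed workers without the outcome: 2833 − 165 = 2668
OR = (123 × 2668) / (1123 × 165) = 328164/185295 ≈ 1.771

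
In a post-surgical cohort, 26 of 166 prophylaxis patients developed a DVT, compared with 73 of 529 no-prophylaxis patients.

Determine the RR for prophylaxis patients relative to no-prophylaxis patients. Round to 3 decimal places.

RR = 1.135

risk, prophylaxis patients = 26/166 = 0.1566
risk, no-prophylaxis patients = 73/529 = 0.1380
RR = 0.1566 / 0.1380 = 1.135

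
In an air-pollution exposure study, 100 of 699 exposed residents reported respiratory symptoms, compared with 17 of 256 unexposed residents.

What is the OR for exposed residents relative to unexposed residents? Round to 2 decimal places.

odds, exposed residents = 100/599 = 0.1669
odds, unexposed residents = 17/239 = 0.0711
OR = 0.1669 / 0.0711 = 2.35

2.35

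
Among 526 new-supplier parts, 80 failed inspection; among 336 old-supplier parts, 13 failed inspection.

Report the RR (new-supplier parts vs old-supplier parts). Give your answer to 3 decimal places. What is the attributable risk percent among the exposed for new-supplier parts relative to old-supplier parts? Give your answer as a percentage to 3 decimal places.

risk, new-supplier parts = 80/526 = 0.15209
risk, old-supplier parts = 13/336 = 0.03869
RR = 0.15209 / 0.03869 = 3.931
AR% = (0.15209 − 0.03869) / 0.15209 = 0.7456 → 74.561%

RR = 3.931; AR% = 74.561%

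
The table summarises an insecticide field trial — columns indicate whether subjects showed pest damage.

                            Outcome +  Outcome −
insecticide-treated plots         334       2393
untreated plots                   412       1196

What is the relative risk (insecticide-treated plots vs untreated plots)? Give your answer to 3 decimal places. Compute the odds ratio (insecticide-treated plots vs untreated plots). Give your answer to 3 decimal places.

risk, insecticide-treated plots = 334/2727 = 0.1225
risk, untreated plots = 412/1608 = 0.2562
RR = 0.1225 / 0.2562 = 0.478
odds, insecticide-treated plots = 334/2393 = 0.1396
odds, untreated plots = 412/1196 = 0.3445
OR = 0.1396 / 0.3445 = 0.405

RR = 0.478; OR = 0.405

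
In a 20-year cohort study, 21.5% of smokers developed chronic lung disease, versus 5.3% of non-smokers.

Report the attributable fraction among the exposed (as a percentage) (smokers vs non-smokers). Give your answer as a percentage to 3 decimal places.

AR% = (0.2150 − 0.0530) / 0.2150 = 0.7535 → 75.349%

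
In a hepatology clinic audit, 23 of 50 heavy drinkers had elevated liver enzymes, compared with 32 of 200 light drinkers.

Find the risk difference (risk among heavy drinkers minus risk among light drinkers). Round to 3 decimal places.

RD = 0.300

risk, heavy drinkers = 23/50 = 0.4600
risk, light drinkers = 32/200 = 0.1600
risk difference = 0.4600 − 0.1600 = 0.300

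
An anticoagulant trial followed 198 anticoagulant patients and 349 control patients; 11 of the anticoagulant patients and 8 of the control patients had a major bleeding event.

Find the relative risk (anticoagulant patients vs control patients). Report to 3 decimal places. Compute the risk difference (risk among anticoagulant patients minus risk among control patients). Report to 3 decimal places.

risk, anticoagulant patients = 11/198 = 0.05556
risk, control patients = 8/349 = 0.02292
RR = 0.05556 / 0.02292 = 2.424
risk difference = 0.05556 − 0.02292 = 0.033

RR = 2.424; RD = 0.033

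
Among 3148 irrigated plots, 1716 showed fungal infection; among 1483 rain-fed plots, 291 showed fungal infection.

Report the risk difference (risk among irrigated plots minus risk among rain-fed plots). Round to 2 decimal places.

risk, irrigated plots = 1716/3148 = 0.5451
risk, rain-fed plots = 291/1483 = 0.1962
risk difference = 0.5451 − 0.1962 = 0.35

0.35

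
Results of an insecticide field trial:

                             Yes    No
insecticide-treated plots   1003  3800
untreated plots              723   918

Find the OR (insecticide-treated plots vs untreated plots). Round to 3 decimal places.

OR = (1003 × 918) / (3800 × 723) = 920754/2747400 ≈ 0.335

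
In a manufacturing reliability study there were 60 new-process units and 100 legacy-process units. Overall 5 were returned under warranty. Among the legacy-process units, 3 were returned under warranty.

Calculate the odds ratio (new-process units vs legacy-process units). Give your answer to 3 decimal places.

OR: 1.115

new-process units with the outcome: 5 − 3 = 2
new-process units without the outcome: 60 − 2 = 58
legacy-process units without the outcome: 100 − 3 = 97
OR = (2 × 97) / (58 × 3) = 194/174 ≈ 1.115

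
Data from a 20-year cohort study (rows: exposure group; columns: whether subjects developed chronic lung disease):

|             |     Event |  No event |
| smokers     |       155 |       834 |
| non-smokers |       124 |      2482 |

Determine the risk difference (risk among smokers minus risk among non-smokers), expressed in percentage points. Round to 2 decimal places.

RD: 10.91

risk, smokers = 155/989 = 0.15672
risk, non-smokers = 124/2606 = 0.04758
risk difference = 0.15672 − 0.04758 = 0.10914 → 10.91 percentage points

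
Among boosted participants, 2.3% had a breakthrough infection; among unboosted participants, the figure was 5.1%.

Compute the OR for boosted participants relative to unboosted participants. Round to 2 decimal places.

odds, boosted participants = 0.02300/0.97700 = 0.02354
odds, unboosted participants = 0.05100/0.94900 = 0.05374
OR = 0.02354 / 0.05374 = 0.44

0.44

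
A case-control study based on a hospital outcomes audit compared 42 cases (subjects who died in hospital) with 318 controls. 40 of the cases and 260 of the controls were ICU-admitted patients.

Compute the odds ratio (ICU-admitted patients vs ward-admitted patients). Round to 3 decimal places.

4.462

odds, ICU-admitted patients = 40/260 = 0.15385
odds, ward-admitted patients = 2/58 = 0.03448
OR = 0.15385 / 0.03448 = 4.462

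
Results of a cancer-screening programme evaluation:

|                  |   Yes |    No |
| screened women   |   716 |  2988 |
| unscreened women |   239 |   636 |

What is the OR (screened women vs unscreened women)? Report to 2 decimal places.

0.64

odds, screened women = 716/2988 = 0.2396
odds, unscreened women = 239/636 = 0.3758
OR = 0.2396 / 0.3758 = 0.64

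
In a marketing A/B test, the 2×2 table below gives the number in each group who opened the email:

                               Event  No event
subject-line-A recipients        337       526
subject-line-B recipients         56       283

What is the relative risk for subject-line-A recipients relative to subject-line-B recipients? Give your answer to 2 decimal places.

2.36

risk, subject-line-A recipients = 337/863 = 0.3905
risk, subject-line-B recipients = 56/339 = 0.1652
RR = 0.3905 / 0.1652 = 2.36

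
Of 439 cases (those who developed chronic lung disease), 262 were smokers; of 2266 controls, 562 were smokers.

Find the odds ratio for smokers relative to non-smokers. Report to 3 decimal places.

OR = (262 × 1704) / (562 × 177) = 446448/99474 ≈ 4.488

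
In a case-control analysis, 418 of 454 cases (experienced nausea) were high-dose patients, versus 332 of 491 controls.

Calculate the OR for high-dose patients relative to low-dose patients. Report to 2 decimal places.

OR = (418 × 159) / (332 × 36) = 66462/11952 ≈ 5.56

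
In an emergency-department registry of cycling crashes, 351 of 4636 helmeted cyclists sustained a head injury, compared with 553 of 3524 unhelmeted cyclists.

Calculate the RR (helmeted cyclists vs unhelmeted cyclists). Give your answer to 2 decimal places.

risk, helmeted cyclists = 351/4636 = 0.0757
risk, unhelmeted cyclists = 553/3524 = 0.1569
RR = 0.0757 / 0.1569 = 0.48

0.48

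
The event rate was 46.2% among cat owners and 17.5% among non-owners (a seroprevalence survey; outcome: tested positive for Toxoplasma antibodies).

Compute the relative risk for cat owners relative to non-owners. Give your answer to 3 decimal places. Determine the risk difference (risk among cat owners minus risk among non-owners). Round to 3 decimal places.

RR = 0.4620 / 0.1750 = 2.640
risk difference = 0.4620 − 0.1750 = 0.287

RR = 2.640; RD = 0.287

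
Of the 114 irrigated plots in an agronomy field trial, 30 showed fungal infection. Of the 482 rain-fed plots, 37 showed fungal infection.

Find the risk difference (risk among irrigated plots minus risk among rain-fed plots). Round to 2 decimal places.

0.19

risk, irrigated plots = 30/114 = 0.2632
risk, rain-fed plots = 37/482 = 0.0768
risk difference = 0.2632 − 0.0768 = 0.19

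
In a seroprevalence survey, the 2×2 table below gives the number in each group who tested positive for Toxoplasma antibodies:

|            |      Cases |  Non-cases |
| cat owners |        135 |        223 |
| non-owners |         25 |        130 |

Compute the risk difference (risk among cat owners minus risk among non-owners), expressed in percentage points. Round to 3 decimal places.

RD: 21.580

risk, cat owners = 135/358 = 0.3771
risk, non-owners = 25/155 = 0.1613
risk difference = 0.3771 − 0.1613 = 0.2158 → 21.580 percentage points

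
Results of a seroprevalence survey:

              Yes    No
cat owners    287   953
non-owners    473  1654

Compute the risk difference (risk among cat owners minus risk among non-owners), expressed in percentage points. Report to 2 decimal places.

RD = 0.91

risk, cat owners = 287/1240 = 0.2315
risk, non-owners = 473/2127 = 0.2224
risk difference = 0.2315 − 0.2224 = 0.0091 → 0.91 percentage points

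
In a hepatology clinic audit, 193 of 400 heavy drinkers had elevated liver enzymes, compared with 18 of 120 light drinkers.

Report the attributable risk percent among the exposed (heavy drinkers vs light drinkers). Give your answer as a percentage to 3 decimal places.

68.912%

risk, heavy drinkers = 193/400 = 0.4825
risk, light drinkers = 18/120 = 0.1500
AR% = (0.4825 − 0.1500) / 0.4825 = 0.6891 → 68.912%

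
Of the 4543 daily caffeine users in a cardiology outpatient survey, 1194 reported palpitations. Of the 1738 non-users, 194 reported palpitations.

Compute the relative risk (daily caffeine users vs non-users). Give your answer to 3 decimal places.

risk, daily caffeine users = 1194/4543 = 0.2628
risk, non-users = 194/1738 = 0.1116
RR = 0.2628 / 0.1116 = 2.355

RR: 2.355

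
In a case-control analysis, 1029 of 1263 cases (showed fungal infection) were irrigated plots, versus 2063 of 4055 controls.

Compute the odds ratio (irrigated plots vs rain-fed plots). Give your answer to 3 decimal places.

OR = (1029 × 1992) / (2063 × 234) = 2049768/482742 ≈ 4.246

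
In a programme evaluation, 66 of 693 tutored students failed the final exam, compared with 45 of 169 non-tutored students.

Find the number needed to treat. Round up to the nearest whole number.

risk, tutored students = 66/693 = 0.095238
risk, non-tutored students = 45/169 = 0.266272
absolute risk difference = 0.171034
1 / 0.171034 = 5.847 → round up → 6

6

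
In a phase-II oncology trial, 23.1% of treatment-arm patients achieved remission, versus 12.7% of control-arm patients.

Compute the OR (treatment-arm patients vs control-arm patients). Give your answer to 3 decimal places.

OR ≈ 2.065

odds, treatment-arm patients = 0.2310/0.7690 = 0.3004
odds, control-arm patients = 0.1270/0.8730 = 0.1455
OR = 0.3004 / 0.1455 = 2.065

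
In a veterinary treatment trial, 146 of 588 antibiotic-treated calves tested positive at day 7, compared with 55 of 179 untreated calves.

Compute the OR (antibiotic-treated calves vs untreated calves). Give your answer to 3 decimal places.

OR = (146 × 124) / (442 × 55) = 18104/24310 ≈ 0.745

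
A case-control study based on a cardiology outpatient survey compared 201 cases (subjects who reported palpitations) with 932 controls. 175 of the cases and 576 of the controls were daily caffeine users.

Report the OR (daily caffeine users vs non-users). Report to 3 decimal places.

OR = (175 × 356) / (576 × 26) = 62300/14976 ≈ 4.160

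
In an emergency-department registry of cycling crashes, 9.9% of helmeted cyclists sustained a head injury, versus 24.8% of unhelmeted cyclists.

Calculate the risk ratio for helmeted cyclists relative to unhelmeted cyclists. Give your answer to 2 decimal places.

RR = 0.0990 / 0.2480 = 0.40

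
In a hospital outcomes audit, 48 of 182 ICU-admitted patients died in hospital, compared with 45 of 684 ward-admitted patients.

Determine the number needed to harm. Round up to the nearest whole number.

risk, ICU-admitted patients = 48/182 = 0.263736
risk, ward-admitted patients = 45/684 = 0.065789
absolute risk difference = 0.197947
1 / 0.197947 = 5.052 → round up → 6

6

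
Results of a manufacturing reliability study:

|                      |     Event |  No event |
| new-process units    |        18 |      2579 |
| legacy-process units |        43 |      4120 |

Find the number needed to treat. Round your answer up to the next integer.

NNT = 295

risk, new-process units = 18/2597 = 0.006931
risk, legacy-process units = 43/4163 = 0.010329
absolute risk difference = 0.003398
1 / 0.003398 = 294.291 → round up → 295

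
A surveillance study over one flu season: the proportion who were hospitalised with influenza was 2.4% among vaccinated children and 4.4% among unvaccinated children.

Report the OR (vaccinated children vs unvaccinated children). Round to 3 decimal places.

OR ≈ 0.534

odds, vaccinated children = 0.02400/0.97600 = 0.02459
odds, unvaccinated children = 0.04400/0.95600 = 0.04603
OR = 0.02459 / 0.04603 = 0.534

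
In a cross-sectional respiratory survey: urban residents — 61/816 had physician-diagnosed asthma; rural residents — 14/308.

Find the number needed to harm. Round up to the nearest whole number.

risk, urban residents = 61/816 = 0.074755
risk, rural residents = 14/308 = 0.045455
absolute risk difference = 0.029300
1 / 0.029300 = 34.130 → round up → 35

35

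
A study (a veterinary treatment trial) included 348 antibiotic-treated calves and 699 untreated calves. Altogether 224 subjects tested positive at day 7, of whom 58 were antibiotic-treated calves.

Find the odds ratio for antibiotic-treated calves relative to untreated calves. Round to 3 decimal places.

antibiotic-treated calves without the outcome: 348 − 58 = 290
untreated calves with the outcome: 224 − 58 = 166
untreated calves without the outcome: 699 − 166 = 533
OR = (58 × 533) / (290 × 166) = 30914/48140 ≈ 0.642

0.642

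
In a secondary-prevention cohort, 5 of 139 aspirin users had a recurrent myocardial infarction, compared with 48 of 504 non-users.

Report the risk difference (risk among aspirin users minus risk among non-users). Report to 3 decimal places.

risk, aspirin users = 5/139 = 0.03597
risk, non-users = 48/504 = 0.09524
risk difference = 0.03597 − 0.09524 = -0.059

-0.059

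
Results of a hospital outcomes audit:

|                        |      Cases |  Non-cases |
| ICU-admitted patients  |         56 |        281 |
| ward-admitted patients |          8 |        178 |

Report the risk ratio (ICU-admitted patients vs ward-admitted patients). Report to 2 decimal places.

risk, ICU-admitted patients = 56/337 = 0.16617
risk, ward-admitted patients = 8/186 = 0.04301
RR = 0.16617 / 0.04301 = 3.86

RR: 3.86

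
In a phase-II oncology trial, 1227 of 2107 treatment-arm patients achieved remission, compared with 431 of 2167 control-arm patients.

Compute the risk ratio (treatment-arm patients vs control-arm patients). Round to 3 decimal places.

risk, treatment-arm patients = 1227/2107 = 0.5823
risk, control-arm patients = 431/2167 = 0.1989
RR = 0.5823 / 0.1989 = 2.928

RR: 2.928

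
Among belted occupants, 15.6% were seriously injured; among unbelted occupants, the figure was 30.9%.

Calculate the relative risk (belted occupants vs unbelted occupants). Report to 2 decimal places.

RR = 0.1560 / 0.3090 = 0.50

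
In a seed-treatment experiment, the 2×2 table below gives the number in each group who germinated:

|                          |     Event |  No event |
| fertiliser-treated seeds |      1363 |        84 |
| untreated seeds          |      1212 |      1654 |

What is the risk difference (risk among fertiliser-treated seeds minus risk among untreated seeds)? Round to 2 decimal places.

0.52

risk, fertiliser-treated seeds = 1363/1447 = 0.9419
risk, untreated seeds = 1212/2866 = 0.4229
risk difference = 0.9419 − 0.4229 = 0.52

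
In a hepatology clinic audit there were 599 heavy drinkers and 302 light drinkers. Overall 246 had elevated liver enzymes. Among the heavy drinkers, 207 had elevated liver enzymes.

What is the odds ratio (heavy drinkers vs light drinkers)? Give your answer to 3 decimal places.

heavy drinkers without the outcome: 599 − 207 = 392
light drinkers with the outcome: 246 − 207 = 39
light drinkers without the outcome: 302 − 39 = 263
OR = (207 × 263) / (392 × 39) = 54441/15288 ≈ 3.561

3.561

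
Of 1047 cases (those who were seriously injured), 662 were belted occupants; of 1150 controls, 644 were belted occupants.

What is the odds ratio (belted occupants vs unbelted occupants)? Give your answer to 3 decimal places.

odds, belted occupants = 662/644 = 1.0280
odds, unbelted occupants = 385/506 = 0.7609
OR = 1.0280 / 0.7609 = 1.351

OR = 1.351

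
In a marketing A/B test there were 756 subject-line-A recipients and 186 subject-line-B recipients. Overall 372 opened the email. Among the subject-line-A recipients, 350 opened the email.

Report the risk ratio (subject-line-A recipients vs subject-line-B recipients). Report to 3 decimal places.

3.914

subject-line-A recipients without the outcome: 756 − 350 = 406
subject-line-B recipients with the outcome: 372 − 350 = 22
subject-line-B recipients without the outcome: 186 − 22 = 164
risk, subject-line-A recipients = 350/756 = 0.4630
risk, subject-line-B recipients = 22/186 = 0.1183
RR = 0.4630 / 0.1183 = 3.914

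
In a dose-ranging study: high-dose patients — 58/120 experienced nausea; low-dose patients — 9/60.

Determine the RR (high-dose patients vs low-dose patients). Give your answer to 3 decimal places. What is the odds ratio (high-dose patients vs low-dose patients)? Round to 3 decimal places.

risk, high-dose patients = 58/120 = 0.4833
risk, low-dose patients = 9/60 = 0.1500
RR = 0.4833 / 0.1500 = 3.222
OR = (58 × 51) / (62 × 9) = 2958/558 ≈ 5.301

RR = 3.222; OR = 5.301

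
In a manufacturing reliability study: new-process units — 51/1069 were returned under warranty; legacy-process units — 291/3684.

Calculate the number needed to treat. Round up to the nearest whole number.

NNT ≈ 32

risk, new-process units = 51/1069 = 0.047708
risk, legacy-process units = 291/3684 = 0.078990
absolute risk difference = 0.031282
1 / 0.031282 = 31.967 → round up → 32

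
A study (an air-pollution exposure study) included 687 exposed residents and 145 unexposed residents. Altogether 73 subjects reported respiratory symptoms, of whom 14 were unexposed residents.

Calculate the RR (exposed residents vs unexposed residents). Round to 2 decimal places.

exposed residents with the outcome: 73 − 14 = 59
exposed residents without the outcome: 687 − 59 = 628
unexposed residents without the outcome: 145 − 14 = 131
risk, exposed residents = 59/687 = 0.0859
risk, unexposed residents = 14/145 = 0.0966
RR = 0.0859 / 0.0966 = 0.89

RR ≈ 0.89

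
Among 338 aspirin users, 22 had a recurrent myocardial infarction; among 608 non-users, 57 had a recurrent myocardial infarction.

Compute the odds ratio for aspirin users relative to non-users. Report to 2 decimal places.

OR = (22 × 551) / (316 × 57) = 12122/18012 ≈ 0.67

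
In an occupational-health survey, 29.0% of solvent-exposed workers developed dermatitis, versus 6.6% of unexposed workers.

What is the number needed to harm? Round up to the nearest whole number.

absolute risk difference = 0.224000
1 / 0.224000 = 4.464 → round up → 5

5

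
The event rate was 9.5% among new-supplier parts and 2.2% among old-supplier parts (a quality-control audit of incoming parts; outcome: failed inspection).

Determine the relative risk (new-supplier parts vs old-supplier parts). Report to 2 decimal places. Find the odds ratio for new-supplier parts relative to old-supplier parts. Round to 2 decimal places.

RR = 4.32; OR = 4.67

RR = 0.09500 / 0.02200 = 4.32
odds, new-supplier parts = 0.09500/0.90500 = 0.10497
odds, old-supplier parts = 0.02200/0.97800 = 0.02249
OR = 0.10497 / 0.02249 = 4.67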